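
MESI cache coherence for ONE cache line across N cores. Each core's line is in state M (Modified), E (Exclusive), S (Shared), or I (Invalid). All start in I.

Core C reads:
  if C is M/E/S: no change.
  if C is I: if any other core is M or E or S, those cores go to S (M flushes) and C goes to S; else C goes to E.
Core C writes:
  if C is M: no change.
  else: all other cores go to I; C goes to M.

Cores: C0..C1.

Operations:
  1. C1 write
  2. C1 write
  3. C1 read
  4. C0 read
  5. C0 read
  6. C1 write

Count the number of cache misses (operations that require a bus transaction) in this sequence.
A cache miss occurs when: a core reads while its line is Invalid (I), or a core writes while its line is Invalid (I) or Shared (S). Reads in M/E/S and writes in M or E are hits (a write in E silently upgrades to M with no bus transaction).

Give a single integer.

Answer: 3

Derivation:
Op 1: C1 write [C1 write: invalidate none -> C1=M] -> [I,M] [MISS #1: write from I]
Op 2: C1 write [C1 write: already M (modified), no change] -> [I,M] [hit: write from M]
Op 3: C1 read [C1 read: already in M, no change] -> [I,M] [hit: read from M]
Op 4: C0 read [C0 read from I: others=['C1=M'] -> C0=S, others downsized to S] -> [S,S] [MISS #2: read from I]
Op 5: C0 read [C0 read: already in S, no change] -> [S,S] [hit: read from S]
Op 6: C1 write [C1 write: invalidate ['C0=S'] -> C1=M] -> [I,M] [MISS #3: write from S]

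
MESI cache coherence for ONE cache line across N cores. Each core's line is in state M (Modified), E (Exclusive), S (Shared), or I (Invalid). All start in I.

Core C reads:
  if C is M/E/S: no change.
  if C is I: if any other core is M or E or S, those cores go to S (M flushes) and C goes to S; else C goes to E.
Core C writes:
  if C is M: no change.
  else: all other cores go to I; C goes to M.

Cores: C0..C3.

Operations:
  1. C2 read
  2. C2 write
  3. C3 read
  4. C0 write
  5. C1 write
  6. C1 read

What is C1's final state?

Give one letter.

Op 1: C2 read [C2 read from I: no other sharers -> C2=E (exclusive)] -> [I,I,E,I]
Op 2: C2 write [C2 write: invalidate none -> C2=M] -> [I,I,M,I]
Op 3: C3 read [C3 read from I: others=['C2=M'] -> C3=S, others downsized to S] -> [I,I,S,S]
Op 4: C0 write [C0 write: invalidate ['C2=S', 'C3=S'] -> C0=M] -> [M,I,I,I]
Op 5: C1 write [C1 write: invalidate ['C0=M'] -> C1=M] -> [I,M,I,I]
Op 6: C1 read [C1 read: already in M, no change] -> [I,M,I,I]

Answer: M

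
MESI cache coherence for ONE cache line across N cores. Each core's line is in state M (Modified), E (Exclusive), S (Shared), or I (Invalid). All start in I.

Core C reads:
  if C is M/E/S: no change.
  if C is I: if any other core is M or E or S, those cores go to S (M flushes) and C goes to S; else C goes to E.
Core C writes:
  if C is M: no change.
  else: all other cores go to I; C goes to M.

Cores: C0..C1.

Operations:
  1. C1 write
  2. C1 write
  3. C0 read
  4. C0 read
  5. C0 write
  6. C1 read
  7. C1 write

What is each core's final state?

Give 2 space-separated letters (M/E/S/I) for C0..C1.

Answer: I M

Derivation:
Op 1: C1 write [C1 write: invalidate none -> C1=M] -> [I,M]
Op 2: C1 write [C1 write: already M (modified), no change] -> [I,M]
Op 3: C0 read [C0 read from I: others=['C1=M'] -> C0=S, others downsized to S] -> [S,S]
Op 4: C0 read [C0 read: already in S, no change] -> [S,S]
Op 5: C0 write [C0 write: invalidate ['C1=S'] -> C0=M] -> [M,I]
Op 6: C1 read [C1 read from I: others=['C0=M'] -> C1=S, others downsized to S] -> [S,S]
Op 7: C1 write [C1 write: invalidate ['C0=S'] -> C1=M] -> [I,M]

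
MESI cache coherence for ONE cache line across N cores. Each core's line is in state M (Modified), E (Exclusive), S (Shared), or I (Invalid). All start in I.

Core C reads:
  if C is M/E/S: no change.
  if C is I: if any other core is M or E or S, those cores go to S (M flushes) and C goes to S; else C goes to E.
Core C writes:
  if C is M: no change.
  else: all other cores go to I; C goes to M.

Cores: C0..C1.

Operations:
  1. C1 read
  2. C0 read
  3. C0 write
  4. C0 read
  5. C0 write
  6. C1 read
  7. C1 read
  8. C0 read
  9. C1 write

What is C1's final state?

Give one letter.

Op 1: C1 read [C1 read from I: no other sharers -> C1=E (exclusive)] -> [I,E]
Op 2: C0 read [C0 read from I: others=['C1=E'] -> C0=S, others downsized to S] -> [S,S]
Op 3: C0 write [C0 write: invalidate ['C1=S'] -> C0=M] -> [M,I]
Op 4: C0 read [C0 read: already in M, no change] -> [M,I]
Op 5: C0 write [C0 write: already M (modified), no change] -> [M,I]
Op 6: C1 read [C1 read from I: others=['C0=M'] -> C1=S, others downsized to S] -> [S,S]
Op 7: C1 read [C1 read: already in S, no change] -> [S,S]
Op 8: C0 read [C0 read: already in S, no change] -> [S,S]
Op 9: C1 write [C1 write: invalidate ['C0=S'] -> C1=M] -> [I,M]

Answer: M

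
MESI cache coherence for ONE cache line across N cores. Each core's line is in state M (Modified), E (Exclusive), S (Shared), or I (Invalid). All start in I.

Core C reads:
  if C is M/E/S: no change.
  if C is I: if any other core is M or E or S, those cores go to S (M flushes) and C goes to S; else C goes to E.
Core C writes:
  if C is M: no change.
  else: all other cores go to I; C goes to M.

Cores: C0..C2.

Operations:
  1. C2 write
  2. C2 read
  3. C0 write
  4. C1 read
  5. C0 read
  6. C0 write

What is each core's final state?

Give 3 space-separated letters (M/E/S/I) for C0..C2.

Op 1: C2 write [C2 write: invalidate none -> C2=M] -> [I,I,M]
Op 2: C2 read [C2 read: already in M, no change] -> [I,I,M]
Op 3: C0 write [C0 write: invalidate ['C2=M'] -> C0=M] -> [M,I,I]
Op 4: C1 read [C1 read from I: others=['C0=M'] -> C1=S, others downsized to S] -> [S,S,I]
Op 5: C0 read [C0 read: already in S, no change] -> [S,S,I]
Op 6: C0 write [C0 write: invalidate ['C1=S'] -> C0=M] -> [M,I,I]

Answer: M I I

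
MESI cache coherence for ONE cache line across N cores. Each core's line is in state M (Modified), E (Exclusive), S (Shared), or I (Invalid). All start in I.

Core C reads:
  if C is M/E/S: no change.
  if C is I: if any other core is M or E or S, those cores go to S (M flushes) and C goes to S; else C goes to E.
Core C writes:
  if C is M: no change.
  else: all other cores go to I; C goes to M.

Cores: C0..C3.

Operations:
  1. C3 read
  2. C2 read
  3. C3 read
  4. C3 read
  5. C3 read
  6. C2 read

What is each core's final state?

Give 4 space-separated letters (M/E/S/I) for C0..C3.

Op 1: C3 read [C3 read from I: no other sharers -> C3=E (exclusive)] -> [I,I,I,E]
Op 2: C2 read [C2 read from I: others=['C3=E'] -> C2=S, others downsized to S] -> [I,I,S,S]
Op 3: C3 read [C3 read: already in S, no change] -> [I,I,S,S]
Op 4: C3 read [C3 read: already in S, no change] -> [I,I,S,S]
Op 5: C3 read [C3 read: already in S, no change] -> [I,I,S,S]
Op 6: C2 read [C2 read: already in S, no change] -> [I,I,S,S]

Answer: I I S S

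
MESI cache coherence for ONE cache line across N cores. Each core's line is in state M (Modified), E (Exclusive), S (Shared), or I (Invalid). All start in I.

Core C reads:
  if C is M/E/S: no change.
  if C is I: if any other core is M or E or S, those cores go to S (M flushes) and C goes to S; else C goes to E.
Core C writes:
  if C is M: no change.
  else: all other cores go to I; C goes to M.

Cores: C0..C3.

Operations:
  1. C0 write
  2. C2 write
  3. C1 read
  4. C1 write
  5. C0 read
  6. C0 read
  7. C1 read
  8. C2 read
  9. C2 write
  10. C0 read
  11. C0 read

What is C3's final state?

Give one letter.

Answer: I

Derivation:
Op 1: C0 write [C0 write: invalidate none -> C0=M] -> [M,I,I,I]
Op 2: C2 write [C2 write: invalidate ['C0=M'] -> C2=M] -> [I,I,M,I]
Op 3: C1 read [C1 read from I: others=['C2=M'] -> C1=S, others downsized to S] -> [I,S,S,I]
Op 4: C1 write [C1 write: invalidate ['C2=S'] -> C1=M] -> [I,M,I,I]
Op 5: C0 read [C0 read from I: others=['C1=M'] -> C0=S, others downsized to S] -> [S,S,I,I]
Op 6: C0 read [C0 read: already in S, no change] -> [S,S,I,I]
Op 7: C1 read [C1 read: already in S, no change] -> [S,S,I,I]
Op 8: C2 read [C2 read from I: others=['C0=S', 'C1=S'] -> C2=S, others downsized to S] -> [S,S,S,I]
Op 9: C2 write [C2 write: invalidate ['C0=S', 'C1=S'] -> C2=M] -> [I,I,M,I]
Op 10: C0 read [C0 read from I: others=['C2=M'] -> C0=S, others downsized to S] -> [S,I,S,I]
Op 11: C0 read [C0 read: already in S, no change] -> [S,I,S,I]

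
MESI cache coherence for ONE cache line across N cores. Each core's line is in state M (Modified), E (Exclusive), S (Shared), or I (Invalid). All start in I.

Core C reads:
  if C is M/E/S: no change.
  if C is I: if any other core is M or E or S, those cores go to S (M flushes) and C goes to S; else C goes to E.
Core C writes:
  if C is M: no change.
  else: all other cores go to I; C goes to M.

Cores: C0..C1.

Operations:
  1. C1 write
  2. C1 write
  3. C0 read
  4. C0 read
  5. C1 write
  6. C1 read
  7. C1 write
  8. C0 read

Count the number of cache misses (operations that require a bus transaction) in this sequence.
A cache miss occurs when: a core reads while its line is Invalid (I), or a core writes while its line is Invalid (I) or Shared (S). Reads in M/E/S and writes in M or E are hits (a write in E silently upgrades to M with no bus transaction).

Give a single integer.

Answer: 4

Derivation:
Op 1: C1 write [C1 write: invalidate none -> C1=M] -> [I,M] [MISS #1: write from I]
Op 2: C1 write [C1 write: already M (modified), no change] -> [I,M] [hit: write from M]
Op 3: C0 read [C0 read from I: others=['C1=M'] -> C0=S, others downsized to S] -> [S,S] [MISS #2: read from I]
Op 4: C0 read [C0 read: already in S, no change] -> [S,S] [hit: read from S]
Op 5: C1 write [C1 write: invalidate ['C0=S'] -> C1=M] -> [I,M] [MISS #3: write from S]
Op 6: C1 read [C1 read: already in M, no change] -> [I,M] [hit: read from M]
Op 7: C1 write [C1 write: already M (modified), no change] -> [I,M] [hit: write from M]
Op 8: C0 read [C0 read from I: others=['C1=M'] -> C0=S, others downsized to S] -> [S,S] [MISS #4: read from I]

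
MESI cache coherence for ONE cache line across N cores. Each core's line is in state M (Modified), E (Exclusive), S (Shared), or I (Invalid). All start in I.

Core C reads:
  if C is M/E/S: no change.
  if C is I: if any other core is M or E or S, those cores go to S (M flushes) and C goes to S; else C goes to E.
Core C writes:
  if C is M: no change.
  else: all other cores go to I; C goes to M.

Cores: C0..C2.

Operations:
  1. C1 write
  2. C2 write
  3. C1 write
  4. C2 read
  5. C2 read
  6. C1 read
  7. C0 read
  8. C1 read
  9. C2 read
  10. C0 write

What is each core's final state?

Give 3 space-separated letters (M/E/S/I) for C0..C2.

Op 1: C1 write [C1 write: invalidate none -> C1=M] -> [I,M,I]
Op 2: C2 write [C2 write: invalidate ['C1=M'] -> C2=M] -> [I,I,M]
Op 3: C1 write [C1 write: invalidate ['C2=M'] -> C1=M] -> [I,M,I]
Op 4: C2 read [C2 read from I: others=['C1=M'] -> C2=S, others downsized to S] -> [I,S,S]
Op 5: C2 read [C2 read: already in S, no change] -> [I,S,S]
Op 6: C1 read [C1 read: already in S, no change] -> [I,S,S]
Op 7: C0 read [C0 read from I: others=['C1=S', 'C2=S'] -> C0=S, others downsized to S] -> [S,S,S]
Op 8: C1 read [C1 read: already in S, no change] -> [S,S,S]
Op 9: C2 read [C2 read: already in S, no change] -> [S,S,S]
Op 10: C0 write [C0 write: invalidate ['C1=S', 'C2=S'] -> C0=M] -> [M,I,I]

Answer: M I I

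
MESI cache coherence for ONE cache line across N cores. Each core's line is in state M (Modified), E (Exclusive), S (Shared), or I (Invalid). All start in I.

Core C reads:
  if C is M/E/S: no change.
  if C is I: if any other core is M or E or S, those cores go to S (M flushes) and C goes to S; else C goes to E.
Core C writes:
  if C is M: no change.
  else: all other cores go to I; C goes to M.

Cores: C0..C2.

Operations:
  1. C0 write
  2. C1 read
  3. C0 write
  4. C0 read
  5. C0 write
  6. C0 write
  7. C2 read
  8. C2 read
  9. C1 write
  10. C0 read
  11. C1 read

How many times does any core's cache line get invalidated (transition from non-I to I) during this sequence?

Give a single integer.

Answer: 3

Derivation:
Op 1: C0 write [C0 write: invalidate none -> C0=M] -> [M,I,I] (invalidations this op: 0; running total: 0)
Op 2: C1 read [C1 read from I: others=['C0=M'] -> C1=S, others downsized to S] -> [S,S,I] (invalidations this op: 0; running total: 0)
Op 3: C0 write [C0 write: invalidate ['C1=S'] -> C0=M] -> [M,I,I] (invalidations this op: 1; running total: 1)
Op 4: C0 read [C0 read: already in M, no change] -> [M,I,I] (invalidations this op: 0; running total: 1)
Op 5: C0 write [C0 write: already M (modified), no change] -> [M,I,I] (invalidations this op: 0; running total: 1)
Op 6: C0 write [C0 write: already M (modified), no change] -> [M,I,I] (invalidations this op: 0; running total: 1)
Op 7: C2 read [C2 read from I: others=['C0=M'] -> C2=S, others downsized to S] -> [S,I,S] (invalidations this op: 0; running total: 1)
Op 8: C2 read [C2 read: already in S, no change] -> [S,I,S] (invalidations this op: 0; running total: 1)
Op 9: C1 write [C1 write: invalidate ['C0=S', 'C2=S'] -> C1=M] -> [I,M,I] (invalidations this op: 2; running total: 3)
Op 10: C0 read [C0 read from I: others=['C1=M'] -> C0=S, others downsized to S] -> [S,S,I] (invalidations this op: 0; running total: 3)
Op 11: C1 read [C1 read: already in S, no change] -> [S,S,I] (invalidations this op: 0; running total: 3)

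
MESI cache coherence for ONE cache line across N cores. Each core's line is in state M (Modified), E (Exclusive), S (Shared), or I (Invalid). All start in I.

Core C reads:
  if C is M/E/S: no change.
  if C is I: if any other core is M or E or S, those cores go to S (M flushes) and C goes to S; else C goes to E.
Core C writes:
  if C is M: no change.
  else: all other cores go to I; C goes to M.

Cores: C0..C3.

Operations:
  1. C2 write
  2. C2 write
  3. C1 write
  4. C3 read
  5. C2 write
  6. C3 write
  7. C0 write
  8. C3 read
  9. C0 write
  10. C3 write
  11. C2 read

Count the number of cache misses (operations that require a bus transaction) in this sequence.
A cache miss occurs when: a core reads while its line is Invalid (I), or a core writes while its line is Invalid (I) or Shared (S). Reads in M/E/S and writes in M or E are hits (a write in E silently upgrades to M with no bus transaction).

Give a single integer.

Op 1: C2 write [C2 write: invalidate none -> C2=M] -> [I,I,M,I] [MISS #1: write from I]
Op 2: C2 write [C2 write: already M (modified), no change] -> [I,I,M,I] [hit: write from M]
Op 3: C1 write [C1 write: invalidate ['C2=M'] -> C1=M] -> [I,M,I,I] [MISS #2: write from I]
Op 4: C3 read [C3 read from I: others=['C1=M'] -> C3=S, others downsized to S] -> [I,S,I,S] [MISS #3: read from I]
Op 5: C2 write [C2 write: invalidate ['C1=S', 'C3=S'] -> C2=M] -> [I,I,M,I] [MISS #4: write from I]
Op 6: C3 write [C3 write: invalidate ['C2=M'] -> C3=M] -> [I,I,I,M] [MISS #5: write from I]
Op 7: C0 write [C0 write: invalidate ['C3=M'] -> C0=M] -> [M,I,I,I] [MISS #6: write from I]
Op 8: C3 read [C3 read from I: others=['C0=M'] -> C3=S, others downsized to S] -> [S,I,I,S] [MISS #7: read from I]
Op 9: C0 write [C0 write: invalidate ['C3=S'] -> C0=M] -> [M,I,I,I] [MISS #8: write from S]
Op 10: C3 write [C3 write: invalidate ['C0=M'] -> C3=M] -> [I,I,I,M] [MISS #9: write from I]
Op 11: C2 read [C2 read from I: others=['C3=M'] -> C2=S, others downsized to S] -> [I,I,S,S] [MISS #10: read from I]

Answer: 10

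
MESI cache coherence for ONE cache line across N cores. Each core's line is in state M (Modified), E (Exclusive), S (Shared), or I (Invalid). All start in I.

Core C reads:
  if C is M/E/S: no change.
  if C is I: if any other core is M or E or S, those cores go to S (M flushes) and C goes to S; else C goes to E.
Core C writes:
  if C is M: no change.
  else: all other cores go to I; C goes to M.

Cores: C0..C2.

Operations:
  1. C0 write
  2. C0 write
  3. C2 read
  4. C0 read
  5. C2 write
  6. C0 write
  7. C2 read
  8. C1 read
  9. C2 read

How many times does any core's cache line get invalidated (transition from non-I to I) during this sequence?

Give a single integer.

Answer: 2

Derivation:
Op 1: C0 write [C0 write: invalidate none -> C0=M] -> [M,I,I] (invalidations this op: 0; running total: 0)
Op 2: C0 write [C0 write: already M (modified), no change] -> [M,I,I] (invalidations this op: 0; running total: 0)
Op 3: C2 read [C2 read from I: others=['C0=M'] -> C2=S, others downsized to S] -> [S,I,S] (invalidations this op: 0; running total: 0)
Op 4: C0 read [C0 read: already in S, no change] -> [S,I,S] (invalidations this op: 0; running total: 0)
Op 5: C2 write [C2 write: invalidate ['C0=S'] -> C2=M] -> [I,I,M] (invalidations this op: 1; running total: 1)
Op 6: C0 write [C0 write: invalidate ['C2=M'] -> C0=M] -> [M,I,I] (invalidations this op: 1; running total: 2)
Op 7: C2 read [C2 read from I: others=['C0=M'] -> C2=S, others downsized to S] -> [S,I,S] (invalidations this op: 0; running total: 2)
Op 8: C1 read [C1 read from I: others=['C0=S', 'C2=S'] -> C1=S, others downsized to S] -> [S,S,S] (invalidations this op: 0; running total: 2)
Op 9: C2 read [C2 read: already in S, no change] -> [S,S,S] (invalidations this op: 0; running total: 2)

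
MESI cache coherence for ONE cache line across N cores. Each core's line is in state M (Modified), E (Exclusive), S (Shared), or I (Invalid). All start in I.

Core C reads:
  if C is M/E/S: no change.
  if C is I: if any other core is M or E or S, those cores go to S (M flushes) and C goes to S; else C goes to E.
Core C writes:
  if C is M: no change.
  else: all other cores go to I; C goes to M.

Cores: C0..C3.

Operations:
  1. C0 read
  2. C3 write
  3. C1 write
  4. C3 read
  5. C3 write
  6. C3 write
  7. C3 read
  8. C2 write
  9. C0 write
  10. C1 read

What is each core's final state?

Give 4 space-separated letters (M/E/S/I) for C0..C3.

Answer: S S I I

Derivation:
Op 1: C0 read [C0 read from I: no other sharers -> C0=E (exclusive)] -> [E,I,I,I]
Op 2: C3 write [C3 write: invalidate ['C0=E'] -> C3=M] -> [I,I,I,M]
Op 3: C1 write [C1 write: invalidate ['C3=M'] -> C1=M] -> [I,M,I,I]
Op 4: C3 read [C3 read from I: others=['C1=M'] -> C3=S, others downsized to S] -> [I,S,I,S]
Op 5: C3 write [C3 write: invalidate ['C1=S'] -> C3=M] -> [I,I,I,M]
Op 6: C3 write [C3 write: already M (modified), no change] -> [I,I,I,M]
Op 7: C3 read [C3 read: already in M, no change] -> [I,I,I,M]
Op 8: C2 write [C2 write: invalidate ['C3=M'] -> C2=M] -> [I,I,M,I]
Op 9: C0 write [C0 write: invalidate ['C2=M'] -> C0=M] -> [M,I,I,I]
Op 10: C1 read [C1 read from I: others=['C0=M'] -> C1=S, others downsized to S] -> [S,S,I,I]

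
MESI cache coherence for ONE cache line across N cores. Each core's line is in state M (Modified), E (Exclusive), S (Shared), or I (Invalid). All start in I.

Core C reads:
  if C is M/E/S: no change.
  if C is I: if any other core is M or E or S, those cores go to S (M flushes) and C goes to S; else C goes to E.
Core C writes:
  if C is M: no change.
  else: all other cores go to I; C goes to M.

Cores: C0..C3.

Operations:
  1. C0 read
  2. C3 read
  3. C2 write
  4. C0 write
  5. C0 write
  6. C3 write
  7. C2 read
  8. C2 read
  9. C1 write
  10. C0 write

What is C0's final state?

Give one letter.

Answer: M

Derivation:
Op 1: C0 read [C0 read from I: no other sharers -> C0=E (exclusive)] -> [E,I,I,I]
Op 2: C3 read [C3 read from I: others=['C0=E'] -> C3=S, others downsized to S] -> [S,I,I,S]
Op 3: C2 write [C2 write: invalidate ['C0=S', 'C3=S'] -> C2=M] -> [I,I,M,I]
Op 4: C0 write [C0 write: invalidate ['C2=M'] -> C0=M] -> [M,I,I,I]
Op 5: C0 write [C0 write: already M (modified), no change] -> [M,I,I,I]
Op 6: C3 write [C3 write: invalidate ['C0=M'] -> C3=M] -> [I,I,I,M]
Op 7: C2 read [C2 read from I: others=['C3=M'] -> C2=S, others downsized to S] -> [I,I,S,S]
Op 8: C2 read [C2 read: already in S, no change] -> [I,I,S,S]
Op 9: C1 write [C1 write: invalidate ['C2=S', 'C3=S'] -> C1=M] -> [I,M,I,I]
Op 10: C0 write [C0 write: invalidate ['C1=M'] -> C0=M] -> [M,I,I,I]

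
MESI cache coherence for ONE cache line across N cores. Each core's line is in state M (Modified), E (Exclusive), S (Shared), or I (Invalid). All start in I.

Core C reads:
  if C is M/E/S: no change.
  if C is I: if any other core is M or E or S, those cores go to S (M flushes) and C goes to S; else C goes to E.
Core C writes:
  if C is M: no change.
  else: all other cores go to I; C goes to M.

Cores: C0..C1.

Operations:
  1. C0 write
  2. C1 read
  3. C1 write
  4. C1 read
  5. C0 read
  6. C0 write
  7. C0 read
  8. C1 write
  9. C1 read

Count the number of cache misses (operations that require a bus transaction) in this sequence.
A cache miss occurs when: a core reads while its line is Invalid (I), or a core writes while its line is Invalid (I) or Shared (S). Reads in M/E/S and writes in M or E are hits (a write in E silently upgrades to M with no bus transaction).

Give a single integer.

Op 1: C0 write [C0 write: invalidate none -> C0=M] -> [M,I] [MISS #1: write from I]
Op 2: C1 read [C1 read from I: others=['C0=M'] -> C1=S, others downsized to S] -> [S,S] [MISS #2: read from I]
Op 3: C1 write [C1 write: invalidate ['C0=S'] -> C1=M] -> [I,M] [MISS #3: write from S]
Op 4: C1 read [C1 read: already in M, no change] -> [I,M] [hit: read from M]
Op 5: C0 read [C0 read from I: others=['C1=M'] -> C0=S, others downsized to S] -> [S,S] [MISS #4: read from I]
Op 6: C0 write [C0 write: invalidate ['C1=S'] -> C0=M] -> [M,I] [MISS #5: write from S]
Op 7: C0 read [C0 read: already in M, no change] -> [M,I] [hit: read from M]
Op 8: C1 write [C1 write: invalidate ['C0=M'] -> C1=M] -> [I,M] [MISS #6: write from I]
Op 9: C1 read [C1 read: already in M, no change] -> [I,M] [hit: read from M]

Answer: 6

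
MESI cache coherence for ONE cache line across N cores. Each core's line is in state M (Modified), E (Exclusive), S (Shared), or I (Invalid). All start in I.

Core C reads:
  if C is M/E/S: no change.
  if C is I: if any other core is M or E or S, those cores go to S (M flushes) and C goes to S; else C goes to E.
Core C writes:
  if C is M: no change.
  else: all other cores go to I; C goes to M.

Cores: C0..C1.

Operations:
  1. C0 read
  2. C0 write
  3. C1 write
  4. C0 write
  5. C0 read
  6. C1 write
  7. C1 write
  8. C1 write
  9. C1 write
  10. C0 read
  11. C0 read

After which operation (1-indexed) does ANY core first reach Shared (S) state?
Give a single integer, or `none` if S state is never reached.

Answer: 10

Derivation:
Op 1: C0 read [C0 read from I: no other sharers -> C0=E (exclusive)] -> [E,I]
Op 2: C0 write [C0 write: invalidate none -> C0=M] -> [M,I]
Op 3: C1 write [C1 write: invalidate ['C0=M'] -> C1=M] -> [I,M]
Op 4: C0 write [C0 write: invalidate ['C1=M'] -> C0=M] -> [M,I]
Op 5: C0 read [C0 read: already in M, no change] -> [M,I]
Op 6: C1 write [C1 write: invalidate ['C0=M'] -> C1=M] -> [I,M]
Op 7: C1 write [C1 write: already M (modified), no change] -> [I,M]
Op 8: C1 write [C1 write: already M (modified), no change] -> [I,M]
Op 9: C1 write [C1 write: already M (modified), no change] -> [I,M]
Op 10: C0 read [C0 read from I: others=['C1=M'] -> C0=S, others downsized to S] -> [S,S]
  -> First S state at op 10; remaining ops need not be traced.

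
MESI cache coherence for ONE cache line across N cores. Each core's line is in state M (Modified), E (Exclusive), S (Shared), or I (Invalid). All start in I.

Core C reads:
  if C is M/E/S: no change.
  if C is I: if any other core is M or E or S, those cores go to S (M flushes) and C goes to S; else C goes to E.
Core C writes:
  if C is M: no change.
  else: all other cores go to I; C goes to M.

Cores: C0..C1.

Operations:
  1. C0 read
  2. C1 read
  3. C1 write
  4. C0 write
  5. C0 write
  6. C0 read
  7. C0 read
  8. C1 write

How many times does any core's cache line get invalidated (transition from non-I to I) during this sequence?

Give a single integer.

Answer: 3

Derivation:
Op 1: C0 read [C0 read from I: no other sharers -> C0=E (exclusive)] -> [E,I] (invalidations this op: 0; running total: 0)
Op 2: C1 read [C1 read from I: others=['C0=E'] -> C1=S, others downsized to S] -> [S,S] (invalidations this op: 0; running total: 0)
Op 3: C1 write [C1 write: invalidate ['C0=S'] -> C1=M] -> [I,M] (invalidations this op: 1; running total: 1)
Op 4: C0 write [C0 write: invalidate ['C1=M'] -> C0=M] -> [M,I] (invalidations this op: 1; running total: 2)
Op 5: C0 write [C0 write: already M (modified), no change] -> [M,I] (invalidations this op: 0; running total: 2)
Op 6: C0 read [C0 read: already in M, no change] -> [M,I] (invalidations this op: 0; running total: 2)
Op 7: C0 read [C0 read: already in M, no change] -> [M,I] (invalidations this op: 0; running total: 2)
Op 8: C1 write [C1 write: invalidate ['C0=M'] -> C1=M] -> [I,M] (invalidations this op: 1; running total: 3)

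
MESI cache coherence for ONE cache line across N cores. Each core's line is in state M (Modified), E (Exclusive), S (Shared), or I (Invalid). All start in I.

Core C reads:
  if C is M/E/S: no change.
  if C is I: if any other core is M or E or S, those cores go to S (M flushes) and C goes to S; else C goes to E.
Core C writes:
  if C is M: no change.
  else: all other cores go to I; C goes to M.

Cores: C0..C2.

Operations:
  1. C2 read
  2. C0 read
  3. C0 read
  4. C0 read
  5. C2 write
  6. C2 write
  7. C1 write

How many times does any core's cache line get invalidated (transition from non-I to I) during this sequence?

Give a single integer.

Op 1: C2 read [C2 read from I: no other sharers -> C2=E (exclusive)] -> [I,I,E] (invalidations this op: 0; running total: 0)
Op 2: C0 read [C0 read from I: others=['C2=E'] -> C0=S, others downsized to S] -> [S,I,S] (invalidations this op: 0; running total: 0)
Op 3: C0 read [C0 read: already in S, no change] -> [S,I,S] (invalidations this op: 0; running total: 0)
Op 4: C0 read [C0 read: already in S, no change] -> [S,I,S] (invalidations this op: 0; running total: 0)
Op 5: C2 write [C2 write: invalidate ['C0=S'] -> C2=M] -> [I,I,M] (invalidations this op: 1; running total: 1)
Op 6: C2 write [C2 write: already M (modified), no change] -> [I,I,M] (invalidations this op: 0; running total: 1)
Op 7: C1 write [C1 write: invalidate ['C2=M'] -> C1=M] -> [I,M,I] (invalidations this op: 1; running total: 2)

Answer: 2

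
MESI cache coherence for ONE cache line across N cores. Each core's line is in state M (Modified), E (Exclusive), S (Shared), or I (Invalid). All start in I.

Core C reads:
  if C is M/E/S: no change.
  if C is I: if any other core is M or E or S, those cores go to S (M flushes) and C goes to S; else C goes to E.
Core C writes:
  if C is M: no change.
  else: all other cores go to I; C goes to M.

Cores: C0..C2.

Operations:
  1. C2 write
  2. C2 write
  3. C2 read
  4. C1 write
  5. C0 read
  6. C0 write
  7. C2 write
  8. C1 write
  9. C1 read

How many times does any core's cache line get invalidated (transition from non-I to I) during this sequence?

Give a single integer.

Answer: 4

Derivation:
Op 1: C2 write [C2 write: invalidate none -> C2=M] -> [I,I,M] (invalidations this op: 0; running total: 0)
Op 2: C2 write [C2 write: already M (modified), no change] -> [I,I,M] (invalidations this op: 0; running total: 0)
Op 3: C2 read [C2 read: already in M, no change] -> [I,I,M] (invalidations this op: 0; running total: 0)
Op 4: C1 write [C1 write: invalidate ['C2=M'] -> C1=M] -> [I,M,I] (invalidations this op: 1; running total: 1)
Op 5: C0 read [C0 read from I: others=['C1=M'] -> C0=S, others downsized to S] -> [S,S,I] (invalidations this op: 0; running total: 1)
Op 6: C0 write [C0 write: invalidate ['C1=S'] -> C0=M] -> [M,I,I] (invalidations this op: 1; running total: 2)
Op 7: C2 write [C2 write: invalidate ['C0=M'] -> C2=M] -> [I,I,M] (invalidations this op: 1; running total: 3)
Op 8: C1 write [C1 write: invalidate ['C2=M'] -> C1=M] -> [I,M,I] (invalidations this op: 1; running total: 4)
Op 9: C1 read [C1 read: already in M, no change] -> [I,M,I] (invalidations this op: 0; running total: 4)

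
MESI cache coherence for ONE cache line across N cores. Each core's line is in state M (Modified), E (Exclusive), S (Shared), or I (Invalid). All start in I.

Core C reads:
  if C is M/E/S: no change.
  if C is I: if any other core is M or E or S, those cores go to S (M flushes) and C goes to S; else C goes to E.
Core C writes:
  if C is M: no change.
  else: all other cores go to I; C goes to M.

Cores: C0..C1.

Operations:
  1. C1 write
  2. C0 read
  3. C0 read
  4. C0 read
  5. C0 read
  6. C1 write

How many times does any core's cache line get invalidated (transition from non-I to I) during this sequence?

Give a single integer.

Op 1: C1 write [C1 write: invalidate none -> C1=M] -> [I,M] (invalidations this op: 0; running total: 0)
Op 2: C0 read [C0 read from I: others=['C1=M'] -> C0=S, others downsized to S] -> [S,S] (invalidations this op: 0; running total: 0)
Op 3: C0 read [C0 read: already in S, no change] -> [S,S] (invalidations this op: 0; running total: 0)
Op 4: C0 read [C0 read: already in S, no change] -> [S,S] (invalidations this op: 0; running total: 0)
Op 5: C0 read [C0 read: already in S, no change] -> [S,S] (invalidations this op: 0; running total: 0)
Op 6: C1 write [C1 write: invalidate ['C0=S'] -> C1=M] -> [I,M] (invalidations this op: 1; running total: 1)

Answer: 1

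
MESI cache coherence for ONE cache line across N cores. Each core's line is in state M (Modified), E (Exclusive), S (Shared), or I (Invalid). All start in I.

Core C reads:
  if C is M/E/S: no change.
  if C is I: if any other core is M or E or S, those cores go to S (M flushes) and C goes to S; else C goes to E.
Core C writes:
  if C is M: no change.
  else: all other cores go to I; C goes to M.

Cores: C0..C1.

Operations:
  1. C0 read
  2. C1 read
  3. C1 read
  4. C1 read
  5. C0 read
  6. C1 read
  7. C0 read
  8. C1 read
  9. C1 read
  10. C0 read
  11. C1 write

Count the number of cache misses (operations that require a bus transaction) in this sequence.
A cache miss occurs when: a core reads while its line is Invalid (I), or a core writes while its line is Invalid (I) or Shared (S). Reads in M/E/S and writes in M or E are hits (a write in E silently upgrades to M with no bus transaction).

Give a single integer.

Op 1: C0 read [C0 read from I: no other sharers -> C0=E (exclusive)] -> [E,I] [MISS #1: read from I]
Op 2: C1 read [C1 read from I: others=['C0=E'] -> C1=S, others downsized to S] -> [S,S] [MISS #2: read from I]
Op 3: C1 read [C1 read: already in S, no change] -> [S,S] [hit: read from S]
Op 4: C1 read [C1 read: already in S, no change] -> [S,S] [hit: read from S]
Op 5: C0 read [C0 read: already in S, no change] -> [S,S] [hit: read from S]
Op 6: C1 read [C1 read: already in S, no change] -> [S,S] [hit: read from S]
Op 7: C0 read [C0 read: already in S, no change] -> [S,S] [hit: read from S]
Op 8: C1 read [C1 read: already in S, no change] -> [S,S] [hit: read from S]
Op 9: C1 read [C1 read: already in S, no change] -> [S,S] [hit: read from S]
Op 10: C0 read [C0 read: already in S, no change] -> [S,S] [hit: read from S]
Op 11: C1 write [C1 write: invalidate ['C0=S'] -> C1=M] -> [I,M] [MISS #3: write from S]

Answer: 3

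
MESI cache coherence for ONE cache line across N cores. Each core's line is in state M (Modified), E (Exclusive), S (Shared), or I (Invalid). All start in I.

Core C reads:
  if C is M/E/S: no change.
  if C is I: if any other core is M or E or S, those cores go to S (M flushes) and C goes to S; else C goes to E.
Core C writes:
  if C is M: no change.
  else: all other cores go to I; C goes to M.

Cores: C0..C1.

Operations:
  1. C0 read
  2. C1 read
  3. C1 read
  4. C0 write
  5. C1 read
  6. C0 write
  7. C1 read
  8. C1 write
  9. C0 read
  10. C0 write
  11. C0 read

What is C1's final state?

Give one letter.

Op 1: C0 read [C0 read from I: no other sharers -> C0=E (exclusive)] -> [E,I]
Op 2: C1 read [C1 read from I: others=['C0=E'] -> C1=S, others downsized to S] -> [S,S]
Op 3: C1 read [C1 read: already in S, no change] -> [S,S]
Op 4: C0 write [C0 write: invalidate ['C1=S'] -> C0=M] -> [M,I]
Op 5: C1 read [C1 read from I: others=['C0=M'] -> C1=S, others downsized to S] -> [S,S]
Op 6: C0 write [C0 write: invalidate ['C1=S'] -> C0=M] -> [M,I]
Op 7: C1 read [C1 read from I: others=['C0=M'] -> C1=S, others downsized to S] -> [S,S]
Op 8: C1 write [C1 write: invalidate ['C0=S'] -> C1=M] -> [I,M]
Op 9: C0 read [C0 read from I: others=['C1=M'] -> C0=S, others downsized to S] -> [S,S]
Op 10: C0 write [C0 write: invalidate ['C1=S'] -> C0=M] -> [M,I]
Op 11: C0 read [C0 read: already in M, no change] -> [M,I]

Answer: I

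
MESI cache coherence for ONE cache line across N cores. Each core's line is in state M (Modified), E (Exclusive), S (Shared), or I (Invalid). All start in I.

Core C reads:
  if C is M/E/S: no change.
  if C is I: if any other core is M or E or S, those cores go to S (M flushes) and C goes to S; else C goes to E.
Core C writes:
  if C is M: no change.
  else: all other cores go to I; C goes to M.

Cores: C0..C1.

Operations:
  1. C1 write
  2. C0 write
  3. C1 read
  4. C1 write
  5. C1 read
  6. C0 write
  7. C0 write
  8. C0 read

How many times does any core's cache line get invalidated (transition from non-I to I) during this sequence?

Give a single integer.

Op 1: C1 write [C1 write: invalidate none -> C1=M] -> [I,M] (invalidations this op: 0; running total: 0)
Op 2: C0 write [C0 write: invalidate ['C1=M'] -> C0=M] -> [M,I] (invalidations this op: 1; running total: 1)
Op 3: C1 read [C1 read from I: others=['C0=M'] -> C1=S, others downsized to S] -> [S,S] (invalidations this op: 0; running total: 1)
Op 4: C1 write [C1 write: invalidate ['C0=S'] -> C1=M] -> [I,M] (invalidations this op: 1; running total: 2)
Op 5: C1 read [C1 read: already in M, no change] -> [I,M] (invalidations this op: 0; running total: 2)
Op 6: C0 write [C0 write: invalidate ['C1=M'] -> C0=M] -> [M,I] (invalidations this op: 1; running total: 3)
Op 7: C0 write [C0 write: already M (modified), no change] -> [M,I] (invalidations this op: 0; running total: 3)
Op 8: C0 read [C0 read: already in M, no change] -> [M,I] (invalidations this op: 0; running total: 3)

Answer: 3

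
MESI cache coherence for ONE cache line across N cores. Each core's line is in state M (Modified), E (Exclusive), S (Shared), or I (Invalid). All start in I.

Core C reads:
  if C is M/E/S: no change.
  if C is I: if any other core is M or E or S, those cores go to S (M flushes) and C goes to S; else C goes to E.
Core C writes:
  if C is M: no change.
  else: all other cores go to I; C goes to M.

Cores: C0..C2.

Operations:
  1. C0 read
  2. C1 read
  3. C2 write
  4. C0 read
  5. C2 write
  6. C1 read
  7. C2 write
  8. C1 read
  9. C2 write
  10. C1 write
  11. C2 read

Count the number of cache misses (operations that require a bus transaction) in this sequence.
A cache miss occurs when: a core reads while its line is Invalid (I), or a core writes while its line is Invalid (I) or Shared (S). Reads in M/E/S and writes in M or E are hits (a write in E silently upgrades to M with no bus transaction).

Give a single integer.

Answer: 11

Derivation:
Op 1: C0 read [C0 read from I: no other sharers -> C0=E (exclusive)] -> [E,I,I] [MISS #1: read from I]
Op 2: C1 read [C1 read from I: others=['C0=E'] -> C1=S, others downsized to S] -> [S,S,I] [MISS #2: read from I]
Op 3: C2 write [C2 write: invalidate ['C0=S', 'C1=S'] -> C2=M] -> [I,I,M] [MISS #3: write from I]
Op 4: C0 read [C0 read from I: others=['C2=M'] -> C0=S, others downsized to S] -> [S,I,S] [MISS #4: read from I]
Op 5: C2 write [C2 write: invalidate ['C0=S'] -> C2=M] -> [I,I,M] [MISS #5: write from S]
Op 6: C1 read [C1 read from I: others=['C2=M'] -> C1=S, others downsized to S] -> [I,S,S] [MISS #6: read from I]
Op 7: C2 write [C2 write: invalidate ['C1=S'] -> C2=M] -> [I,I,M] [MISS #7: write from S]
Op 8: C1 read [C1 read from I: others=['C2=M'] -> C1=S, others downsized to S] -> [I,S,S] [MISS #8: read from I]
Op 9: C2 write [C2 write: invalidate ['C1=S'] -> C2=M] -> [I,I,M] [MISS #9: write from S]
Op 10: C1 write [C1 write: invalidate ['C2=M'] -> C1=M] -> [I,M,I] [MISS #10: write from I]
Op 11: C2 read [C2 read from I: others=['C1=M'] -> C2=S, others downsized to S] -> [I,S,S] [MISS #11: read from I]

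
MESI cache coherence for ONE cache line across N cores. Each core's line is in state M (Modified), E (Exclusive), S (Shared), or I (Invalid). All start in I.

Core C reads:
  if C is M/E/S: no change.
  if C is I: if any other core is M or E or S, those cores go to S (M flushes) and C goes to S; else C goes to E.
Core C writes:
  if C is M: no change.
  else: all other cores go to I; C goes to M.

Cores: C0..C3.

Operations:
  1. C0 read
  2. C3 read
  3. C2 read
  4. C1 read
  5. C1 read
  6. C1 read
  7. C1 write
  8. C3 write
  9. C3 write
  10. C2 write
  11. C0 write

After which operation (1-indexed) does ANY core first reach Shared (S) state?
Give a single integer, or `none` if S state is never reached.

Op 1: C0 read [C0 read from I: no other sharers -> C0=E (exclusive)] -> [E,I,I,I]
Op 2: C3 read [C3 read from I: others=['C0=E'] -> C3=S, others downsized to S] -> [S,I,I,S]
  -> First S state at op 2; remaining ops need not be traced.

Answer: 2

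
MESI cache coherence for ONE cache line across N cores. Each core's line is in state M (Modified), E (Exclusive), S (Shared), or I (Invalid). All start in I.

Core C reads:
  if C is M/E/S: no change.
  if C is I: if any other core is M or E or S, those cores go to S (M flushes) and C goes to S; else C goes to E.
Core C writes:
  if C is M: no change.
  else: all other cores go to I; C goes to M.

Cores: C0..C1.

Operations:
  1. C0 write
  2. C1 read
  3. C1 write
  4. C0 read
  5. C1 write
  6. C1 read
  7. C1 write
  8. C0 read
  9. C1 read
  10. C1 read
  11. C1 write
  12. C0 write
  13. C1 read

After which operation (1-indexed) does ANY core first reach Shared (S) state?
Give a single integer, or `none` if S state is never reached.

Op 1: C0 write [C0 write: invalidate none -> C0=M] -> [M,I]
Op 2: C1 read [C1 read from I: others=['C0=M'] -> C1=S, others downsized to S] -> [S,S]
  -> First S state at op 2; remaining ops need not be traced.

Answer: 2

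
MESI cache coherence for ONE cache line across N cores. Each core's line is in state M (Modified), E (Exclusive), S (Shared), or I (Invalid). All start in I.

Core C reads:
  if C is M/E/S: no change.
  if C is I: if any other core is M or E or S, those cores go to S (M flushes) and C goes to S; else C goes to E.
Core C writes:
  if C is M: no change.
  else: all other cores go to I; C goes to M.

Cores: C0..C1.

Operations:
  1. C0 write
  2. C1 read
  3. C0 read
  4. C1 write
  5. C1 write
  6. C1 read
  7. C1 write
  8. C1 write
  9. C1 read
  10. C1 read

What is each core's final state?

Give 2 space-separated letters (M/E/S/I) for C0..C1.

Op 1: C0 write [C0 write: invalidate none -> C0=M] -> [M,I]
Op 2: C1 read [C1 read from I: others=['C0=M'] -> C1=S, others downsized to S] -> [S,S]
Op 3: C0 read [C0 read: already in S, no change] -> [S,S]
Op 4: C1 write [C1 write: invalidate ['C0=S'] -> C1=M] -> [I,M]
Op 5: C1 write [C1 write: already M (modified), no change] -> [I,M]
Op 6: C1 read [C1 read: already in M, no change] -> [I,M]
Op 7: C1 write [C1 write: already M (modified), no change] -> [I,M]
Op 8: C1 write [C1 write: already M (modified), no change] -> [I,M]
Op 9: C1 read [C1 read: already in M, no change] -> [I,M]
Op 10: C1 read [C1 read: already in M, no change] -> [I,M]

Answer: I M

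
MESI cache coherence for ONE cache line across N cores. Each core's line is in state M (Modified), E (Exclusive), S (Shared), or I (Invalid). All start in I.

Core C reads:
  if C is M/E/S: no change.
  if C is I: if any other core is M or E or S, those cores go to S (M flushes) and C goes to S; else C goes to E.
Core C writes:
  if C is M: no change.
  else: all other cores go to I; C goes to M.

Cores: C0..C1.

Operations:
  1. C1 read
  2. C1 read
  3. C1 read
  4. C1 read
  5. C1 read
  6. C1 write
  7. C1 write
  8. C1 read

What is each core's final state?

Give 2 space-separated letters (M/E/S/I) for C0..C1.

Answer: I M

Derivation:
Op 1: C1 read [C1 read from I: no other sharers -> C1=E (exclusive)] -> [I,E]
Op 2: C1 read [C1 read: already in E, no change] -> [I,E]
Op 3: C1 read [C1 read: already in E, no change] -> [I,E]
Op 4: C1 read [C1 read: already in E, no change] -> [I,E]
Op 5: C1 read [C1 read: already in E, no change] -> [I,E]
Op 6: C1 write [C1 write: invalidate none -> C1=M] -> [I,M]
Op 7: C1 write [C1 write: already M (modified), no change] -> [I,M]
Op 8: C1 read [C1 read: already in M, no change] -> [I,M]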